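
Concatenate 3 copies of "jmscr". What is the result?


Input string: 'jmscr'
Operation: repeat 3 times
Concatenation: 'jmscr' + 'jmscr' + 'jmscr'
Result: jmscrjmscrjmscr


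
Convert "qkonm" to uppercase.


Input string: 'qkonm'
Operation: convert each letter to uppercase
Mapping: 'q'->'Q', 'k'->'K', 'o'->'O', 'n'->'N', 'm'->'M'
Result: QKONM


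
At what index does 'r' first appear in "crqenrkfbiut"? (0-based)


Input string: 'crqenrkfbiut'
Target: 'r'
Scanning left to right: s[0]='c', s[1]='r'
First match at index: 1


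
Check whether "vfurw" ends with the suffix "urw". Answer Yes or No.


Input string: 'vfurw'
Suffix to check: 'urw'
Last 3 characters of input: 'urw'
Match: True
Result: Yes


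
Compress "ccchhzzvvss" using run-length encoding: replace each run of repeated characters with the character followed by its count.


Input: 'ccchhzzvvss'
Operation: identify consecutive runs
Runs: 'ccc' -> c3, 'hh' -> h2, 'zz' -> z2, 'vv' -> v2, 'ss' -> s2
Encoded: c3h2z2v2s2


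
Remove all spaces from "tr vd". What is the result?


Input string: 'tr vd'
Operation: remove all spaces
Words: 'tr', 'vd'
Join without spaces: trvd


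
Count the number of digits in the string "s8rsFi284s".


Input string: 's8rsFi284s'
Operation: count digit characters (0-9)
Scan: 's', '8'(digit), 'r', 's', 'F', 'i', '2'(digit), '8'(digit), '4'(digit), 's'
Digits found: 4
Result: 4


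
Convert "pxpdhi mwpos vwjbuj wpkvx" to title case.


Input string: 'pxpdhi mwpos vwjbuj wpkvx'
Operation: capitalize first letter of each word
Word transformations: 'pxpdhi'->'Pxpdhi', 'mwpos'->'Mwpos', 'vwjbuj'->'Vwjbuj', 'wpkvx'->'Wpkvx'
Result: Pxpdhi Mwpos Vwjbuj Wpkvx


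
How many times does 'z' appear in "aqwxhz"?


Input string: 'aqwxhz'
Target character: 'z'
Scan each position: s[5]='z'
Matches found at indices: 5
Total: 1


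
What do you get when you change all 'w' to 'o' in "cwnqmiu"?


Input string: 'cwnqmiu'
Operation: replace 'w' with 'o'
Positions of 'w': 1
After replacement: conqmiu


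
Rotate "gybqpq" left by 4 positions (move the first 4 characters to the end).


Input: 'gybqpq', shift = 4
Operation: split at index 4 and swap parts
Front part s[0:4] = 'gybq'
Back part s[4:] = 'pq'
Rotated = back + front = 'pq' + 'gybq'
Result: pqgybq


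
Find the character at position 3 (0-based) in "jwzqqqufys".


Input string: 'jwzqqqufys'
Operation: get character at index 3
Index mapping: s[0]='j', s[1]='w', s[2]='z', s[3]='q'
Result: 'q'


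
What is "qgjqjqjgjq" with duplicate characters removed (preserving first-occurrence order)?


Input: 'qgjqjqjgjq'
Operation: keep first occurrence of each character
Scan: s[0]='q' new -> keep; s[1]='g' new -> keep; s[2]='j' new -> keep; s[3]='q' seen -> skip; s[4]='j' seen -> skip; s[5]='q' seen -> skip; s[6]='j' seen -> skip; s[7]='g' seen -> skip; s[8]='j' seen -> skip; s[9]='q' seen -> skip
Result: qgj


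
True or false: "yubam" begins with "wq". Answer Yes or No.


Input string: 'yubam'
Prefix to check: 'wq'
First 2 characters of input: 'yu'
Match: False
Result: No


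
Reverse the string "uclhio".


Input string: 'uclhio'
Operation: reverse character order
Original order: 'u' -> 'c' -> 'l' -> 'h' -> 'i' -> 'o'
Reversed order: 'o' -> 'i' -> 'h' -> 'l' -> 'c' -> 'u'
Result: oihlcu


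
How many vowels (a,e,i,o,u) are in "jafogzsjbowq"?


Input string: 'jafogzsjbowq'
Operation: count vowels (a, e, i, o, u)
Scan: s[0]='j', s[1]='a' (vowel), s[2]='f', s[3]='o' (vowel), s[4]='g', s[5]='z', s[6]='s', s[7]='j', s[8]='b', s[9]='o' (vowel), s[10]='w', s[11]='q'
Vowels found: 3
Result: 3


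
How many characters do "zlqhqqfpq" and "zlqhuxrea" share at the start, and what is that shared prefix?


String 1: 'zlqhqqfpq'
String 2: 'zlqhuxrea'
Compare position by position:
pos 0: 'z' vs 'z' match
pos 1: 'l' vs 'l' match
pos 2: 'q' vs 'q' match
pos 3: 'h' vs 'h' match
pos 4: 'q' vs 'u' differ -> stop
Longest common prefix: "zlqh" (length 4)


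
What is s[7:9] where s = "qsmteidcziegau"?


Input string: 'qsmteidcziegau'
Operation: slice [7:9]
Extract characters: s[7]='c', s[8]='z'
Result: cz


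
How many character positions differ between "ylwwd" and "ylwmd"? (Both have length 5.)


String 1: 'ylwwd'
String 2: 'ylwmd'
Compare each position: pos 0: 'y'=='y', pos 1: 'l'=='l', pos 2: 'w'=='w', pos 3: 'w'!='m', pos 4: 'd'=='d'
Differing positions: 1
Hamming distance: 1


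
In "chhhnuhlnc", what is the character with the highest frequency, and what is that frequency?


Input: 'chhhnuhlnc'
Operation: tally each character
Counts: 'c':2, 'h':4, 'l':1, 'n':2, 'u':1
Maximum: 'h' appears 4 times


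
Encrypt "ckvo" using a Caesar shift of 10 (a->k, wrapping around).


Input: 'ckvo', shift = 10
Operation: for each letter, (position + 10) mod 26
Mapping: 'c'(2+10=12)->'m', 'k'(10+10=20)->'u', 'v'(21+10=31, 31 mod 26=5)->'f', 'o'(14+10=24)->'y'
Result: mufy


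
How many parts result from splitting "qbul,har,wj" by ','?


Input string: 'qbul,har,wj'
Delimiter: ','
Split result: 'qbul', 'har', 'wj'
Number of parts: 3


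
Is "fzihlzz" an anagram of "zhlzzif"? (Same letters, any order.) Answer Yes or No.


String 1: 'zhlzzif' -> sorted: 'fhilzzz'
String 2: 'fzihlzz' -> sorted: 'fhilzzz'
Compare sorted forms: 'fhilzzz' == 'fhilzzz'
Anagram: Yes


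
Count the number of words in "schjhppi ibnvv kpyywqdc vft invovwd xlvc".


Input string: 'schjhppi ibnvv kpyywqdc vft invovwd xlvc'
Operation: split by spaces
Words found: 'schjhppi', 'ibnvv', 'kpyywqdc', 'vft', 'invovwd', 'xlvc'
Word count: 6


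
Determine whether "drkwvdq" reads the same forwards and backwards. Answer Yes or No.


Input string: 'drkwvdq'
Reversed: 'qdvwkrd'
Compare pairs: s[0]='d' vs s[6]='q' (mismatch), s[1]='r' vs s[5]='d' (mismatch), s[2]='k' vs s[4]='v' (mismatch)
Palindrome: No


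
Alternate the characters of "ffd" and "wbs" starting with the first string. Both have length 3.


String 1: 'ffd'
String 2: 'wbs'
Operation: alternate characters
Pairs: 'f'+'w', 'f'+'b', 'd'+'s'
Result: fwfbds


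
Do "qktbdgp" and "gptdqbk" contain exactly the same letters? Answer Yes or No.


String 1: 'qktbdgp' -> sorted: 'bdgkpqt'
String 2: 'gptdqbk' -> sorted: 'bdgkpqt'
Compare sorted forms: 'bdgkpqt' == 'bdgkpqt'
Anagram: Yes


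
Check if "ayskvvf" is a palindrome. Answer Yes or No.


Input string: 'ayskvvf'
Reversed: 'fvvksya'
Compare pairs: s[0]='a' vs s[6]='f' (mismatch), s[1]='y' vs s[5]='v' (mismatch), s[2]='s' vs s[4]='v' (mismatch)
Palindrome: No


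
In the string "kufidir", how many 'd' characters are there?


Input string: 'kufidir'
Target character: 'd'
Scan each position: s[4]='d'
Matches found at indices: 4
Total: 1


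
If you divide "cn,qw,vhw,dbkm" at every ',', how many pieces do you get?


Input string: 'cn,qw,vhw,dbkm'
Delimiter: ','
Split result: 'cn', 'qw', 'vhw', 'dbkm'
Number of parts: 4


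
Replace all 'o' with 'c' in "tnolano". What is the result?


Input string: 'tnolano'
Operation: replace 'o' with 'c'
Positions of 'o': 2, 6
After replacement: tnclanc


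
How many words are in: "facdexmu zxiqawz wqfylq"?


Input string: 'facdexmu zxiqawz wqfylq'
Operation: split by spaces
Words found: 'facdexmu', 'zxiqawz', 'wqfylq'
Word count: 3


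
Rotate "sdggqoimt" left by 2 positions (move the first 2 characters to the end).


Input: 'sdggqoimt', shift = 2
Operation: split at index 2 and swap parts
Front part s[0:2] = 'sd'
Back part s[2:] = 'ggqoimt'
Rotated = back + front = 'ggqoimt' + 'sd'
Result: ggqoimtsd


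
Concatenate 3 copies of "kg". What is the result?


Input string: 'kg'
Operation: repeat 3 times
Concatenation: 'kg' + 'kg' + 'kg'
Result: kgkgkg


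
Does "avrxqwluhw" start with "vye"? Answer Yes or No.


Input string: 'avrxqwluhw'
Prefix to check: 'vye'
First 3 characters of input: 'avr'
Match: False
Result: No


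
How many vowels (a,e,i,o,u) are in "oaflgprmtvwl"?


Input string: 'oaflgprmtvwl'
Operation: count vowels (a, e, i, o, u)
Scan: s[0]='o' (vowel), s[1]='a' (vowel), s[2]='f', s[3]='l', s[4]='g', s[5]='p', s[6]='r', s[7]='m', s[8]='t', s[9]='v', s[10]='w', s[11]='l'
Vowels found: 2
Result: 2


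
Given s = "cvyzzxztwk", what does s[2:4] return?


Input string: 'cvyzzxztwk'
Operation: slice [2:4]
Extract characters: s[2]='y', s[3]='z'
Result: yz


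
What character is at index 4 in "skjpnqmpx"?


Input string: 'skjpnqmpx'
Operation: get character at index 4
Index mapping: s[0]='s', s[1]='k', s[2]='j', s[3]='p', s[4]='n'
Result: 'n'


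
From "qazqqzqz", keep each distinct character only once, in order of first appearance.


Input: 'qazqqzqz'
Operation: keep first occurrence of each character
Scan: s[0]='q' new -> keep; s[1]='a' new -> keep; s[2]='z' new -> keep; s[3]='q' seen -> skip; s[4]='q' seen -> skip; s[5]='z' seen -> skip; s[6]='q' seen -> skip; s[7]='z' seen -> skip
Result: qaz


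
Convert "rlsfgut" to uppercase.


Input string: 'rlsfgut'
Operation: convert each letter to uppercase
Mapping: 'r'->'R', 'l'->'L', 's'->'S', 'f'->'F', 'g'->'G', 'u'->'U', 't'->'T'
Result: RLSFGUT


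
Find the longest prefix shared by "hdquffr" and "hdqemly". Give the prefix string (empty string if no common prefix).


String 1: 'hdquffr'
String 2: 'hdqemly'
Compare position by position:
pos 0: 'h' vs 'h' match
pos 1: 'd' vs 'd' match
pos 2: 'q' vs 'q' match
pos 3: 'u' vs 'e' differ -> stop
Longest common prefix: "hdq" (length 3)


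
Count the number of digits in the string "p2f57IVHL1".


Input string: 'p2f57IVHL1'
Operation: count digit characters (0-9)
Scan: 'p', '2'(digit), 'f', '5'(digit), '7'(digit), 'I', 'V', 'H', 'L', '1'(digit)
Digits found: 4
Result: 4


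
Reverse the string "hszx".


Input string: 'hszx'
Operation: reverse character order
Original order: 'h' -> 's' -> 'z' -> 'x'
Reversed order: 'x' -> 'z' -> 's' -> 'h'
Result: xzsh


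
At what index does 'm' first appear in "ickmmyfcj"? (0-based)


Input string: 'ickmmyfcj'
Target: 'm'
Scanning left to right: s[0]='i', s[1]='c', s[2]='k', s[3]='m'
First match at index: 3


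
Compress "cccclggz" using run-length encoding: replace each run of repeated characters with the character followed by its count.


Input: 'cccclggz'
Operation: identify consecutive runs
Runs: 'cccc' -> c4, 'l' -> l1, 'gg' -> g2, 'z' -> z1
Encoded: c4l1g2z1


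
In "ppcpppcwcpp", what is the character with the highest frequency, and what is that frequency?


Input: 'ppcpppcwcpp'
Operation: tally each character
Counts: 'c':3, 'p':7, 'w':1
Maximum: 'p' appears 7 times


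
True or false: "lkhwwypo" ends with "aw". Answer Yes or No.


Input string: 'lkhwwypo'
Suffix to check: 'aw'
Last 2 characters of input: 'po'
Match: False
Result: No


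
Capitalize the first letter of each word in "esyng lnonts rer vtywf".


Input string: 'esyng lnonts rer vtywf'
Operation: capitalize first letter of each word
Word transformations: 'esyng'->'Esyng', 'lnonts'->'Lnonts', 'rer'->'Rer', 'vtywf'->'Vtywf'
Result: Esyng Lnonts Rer Vtywf


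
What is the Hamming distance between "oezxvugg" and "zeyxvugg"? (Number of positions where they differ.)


String 1: 'oezxvugg'
String 2: 'zeyxvugg'
Compare each position: pos 0: 'o'!='z', pos 1: 'e'=='e', pos 2: 'z'!='y', pos 3: 'x'=='x', pos 4: 'v'=='v', pos 5: 'u'=='u', pos 6: 'g'=='g', pos 7: 'g'=='g'
Differing positions: 2
Hamming distance: 2


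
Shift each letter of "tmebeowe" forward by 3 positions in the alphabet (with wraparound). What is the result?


Input: 'tmebeowe', shift = 3
Operation: for each letter, (position + 3) mod 26
Mapping: 't'(19+3=22)->'w', 'm'(12+3=15)->'p', 'e'(4+3=7)->'h', 'b'(1+3=4)->'e', 'e'(4+3=7)->'h', 'o'(14+3=17)->'r', 'w'(22+3=25)->'z', 'e'(4+3=7)->'h'
Result: wphehrzh


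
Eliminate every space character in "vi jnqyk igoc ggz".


Input string: 'vi jnqyk igoc ggz'
Operation: remove all spaces
Words: 'vi', 'jnqyk', 'igoc', 'ggz'
Join without spaces: vijnqykigocggz


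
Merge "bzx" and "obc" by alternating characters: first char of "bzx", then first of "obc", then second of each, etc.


String 1: 'bzx'
String 2: 'obc'
Operation: alternate characters
Pairs: 'b'+'o', 'z'+'b', 'x'+'c'
Result: bozbxc


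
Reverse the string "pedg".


Input string: 'pedg'
Operation: reverse character order
Original order: 'p' -> 'e' -> 'd' -> 'g'
Reversed order: 'g' -> 'd' -> 'e' -> 'p'
Result: gdep


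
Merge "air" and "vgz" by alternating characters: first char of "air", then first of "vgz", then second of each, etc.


String 1: 'air'
String 2: 'vgz'
Operation: alternate characters
Pairs: 'a'+'v', 'i'+'g', 'r'+'z'
Result: avigrz


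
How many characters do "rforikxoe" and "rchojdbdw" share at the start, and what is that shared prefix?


String 1: 'rforikxoe'
String 2: 'rchojdbdw'
Compare position by position:
pos 0: 'r' vs 'r' match
pos 1: 'f' vs 'c' differ -> stop
Longest common prefix: "r" (length 1)


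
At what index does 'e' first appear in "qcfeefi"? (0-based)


Input string: 'qcfeefi'
Target: 'e'
Scanning left to right: s[0]='q', s[1]='c', s[2]='f', s[3]='e'
First match at index: 3


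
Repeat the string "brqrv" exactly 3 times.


Input string: 'brqrv'
Operation: repeat 3 times
Concatenation: 'brqrv' + 'brqrv' + 'brqrv'
Result: brqrvbrqrvbrqrv


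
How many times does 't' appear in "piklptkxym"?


Input string: 'piklptkxym'
Target character: 't'
Scan each position: s[5]='t'
Matches found at indices: 5
Total: 1


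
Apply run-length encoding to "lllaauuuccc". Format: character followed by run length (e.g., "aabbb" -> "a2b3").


Input: 'lllaauuuccc'
Operation: identify consecutive runs
Runs: 'lll' -> l3, 'aa' -> a2, 'uuu' -> u3, 'ccc' -> c3
Encoded: l3a2u3c3


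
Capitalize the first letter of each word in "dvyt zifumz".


Input string: 'dvyt zifumz'
Operation: capitalize first letter of each word
Word transformations: 'dvyt'->'Dvyt', 'zifumz'->'Zifumz'
Result: Dvyt Zifumz


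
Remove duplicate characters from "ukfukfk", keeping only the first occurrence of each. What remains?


Input: 'ukfukfk'
Operation: keep first occurrence of each character
Scan: s[0]='u' new -> keep; s[1]='k' new -> keep; s[2]='f' new -> keep; s[3]='u' seen -> skip; s[4]='k' seen -> skip; s[5]='f' seen -> skip; s[6]='k' seen -> skip
Result: ukf


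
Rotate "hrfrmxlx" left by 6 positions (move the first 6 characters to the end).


Input: 'hrfrmxlx', shift = 6
Operation: split at index 6 and swap parts
Front part s[0:6] = 'hrfrmx'
Back part s[6:] = 'lx'
Rotated = back + front = 'lx' + 'hrfrmx'
Result: lxhrfrmx


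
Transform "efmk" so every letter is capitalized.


Input string: 'efmk'
Operation: convert each letter to uppercase
Mapping: 'e'->'E', 'f'->'F', 'm'->'M', 'k'->'K'
Result: EFMK


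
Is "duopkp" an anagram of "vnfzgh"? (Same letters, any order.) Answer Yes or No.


String 1: 'vnfzgh' -> sorted: 'fghnvz'
String 2: 'duopkp' -> sorted: 'dkoppu'
Compare sorted forms: 'fghnvz' != 'dkoppu'
Anagram: No


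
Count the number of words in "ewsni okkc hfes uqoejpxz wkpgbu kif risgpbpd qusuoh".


Input string: 'ewsni okkc hfes uqoejpxz wkpgbu kif risgpbpd qusuoh'
Operation: split by spaces
Words found: 'ewsni', 'okkc', 'hfes', 'uqoejpxz', 'wkpgbu', 'kif', 'risgpbpd', 'qusuoh'
Word count: 8


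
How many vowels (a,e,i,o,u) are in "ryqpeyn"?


Input string: 'ryqpeyn'
Operation: count vowels (a, e, i, o, u)
Scan: s[0]='r', s[1]='y', s[2]='q', s[3]='p', s[4]='e' (vowel), s[5]='y', s[6]='n'
Vowels found: 1
Result: 1


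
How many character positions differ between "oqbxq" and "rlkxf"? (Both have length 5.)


String 1: 'oqbxq'
String 2: 'rlkxf'
Compare each position: pos 0: 'o'!='r', pos 1: 'q'!='l', pos 2: 'b'!='k', pos 3: 'x'=='x', pos 4: 'q'!='f'
Differing positions: 4
Hamming distance: 4


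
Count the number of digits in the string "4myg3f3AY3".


Input string: '4myg3f3AY3'
Operation: count digit characters (0-9)
Scan: '4'(digit), 'm', 'y', 'g', '3'(digit), 'f', '3'(digit), 'A', 'Y', '3'(digit)
Digits found: 4
Result: 4


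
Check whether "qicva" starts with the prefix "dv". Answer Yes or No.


Input string: 'qicva'
Prefix to check: 'dv'
First 2 characters of input: 'qi'
Match: False
Result: No


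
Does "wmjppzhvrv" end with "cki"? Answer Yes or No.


Input string: 'wmjppzhvrv'
Suffix to check: 'cki'
Last 3 characters of input: 'vrv'
Match: False
Result: No


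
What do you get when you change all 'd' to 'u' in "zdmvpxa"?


Input string: 'zdmvpxa'
Operation: replace 'd' with 'u'
Positions of 'd': 1
After replacement: zumvpxa


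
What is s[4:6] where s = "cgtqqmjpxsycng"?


Input string: 'cgtqqmjpxsycng'
Operation: slice [4:6]
Extract characters: s[4]='q', s[5]='m'
Result: qm


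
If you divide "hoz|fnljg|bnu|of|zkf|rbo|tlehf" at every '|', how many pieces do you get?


Input string: 'hoz|fnljg|bnu|of|zkf|rbo|tlehf'
Delimiter: '|'
Split result: 'hoz', 'fnljg', 'bnu', 'of', 'zkf', 'rbo', 'tlehf'
Number of parts: 7


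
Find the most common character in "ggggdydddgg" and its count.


Input: 'ggggdydddgg'
Operation: tally each character
Counts: 'd':4, 'g':6, 'y':1
Maximum: 'g' appears 6 times


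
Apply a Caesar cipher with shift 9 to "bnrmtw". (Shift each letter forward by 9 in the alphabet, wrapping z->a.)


Input: 'bnrmtw', shift = 9
Operation: for each letter, (position + 9) mod 26
Mapping: 'b'(1+9=10)->'k', 'n'(13+9=22)->'w', 'r'(17+9=26, 26 mod 26=0)->'a', 'm'(12+9=21)->'v', 't'(19+9=28, 28 mod 26=2)->'c', 'w'(22+9=31, 31 mod 26=5)->'f'
Result: kwavcf


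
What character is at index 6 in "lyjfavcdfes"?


Input string: 'lyjfavcdfes'
Operation: get character at index 6
Index mapping: s[0]='l', s[1]='y', s[2]='j', s[3]='f', s[4]='a', s[5]='v', s[6]='c'
Result: 'c'


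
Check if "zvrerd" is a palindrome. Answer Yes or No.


Input string: 'zvrerd'
Reversed: 'drervz'
Compare pairs: s[0]='z' vs s[5]='d' (mismatch), s[1]='v' vs s[4]='r' (mismatch), s[2]='r' vs s[3]='e' (mismatch)
Palindrome: No


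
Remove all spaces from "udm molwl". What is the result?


Input string: 'udm molwl'
Operation: remove all spaces
Words: 'udm', 'molwl'
Join without spaces: udmmolwl


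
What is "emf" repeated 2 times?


Input string: 'emf'
Operation: repeat 2 times
Concatenation: 'emf' + 'emf'
Result: emfemf


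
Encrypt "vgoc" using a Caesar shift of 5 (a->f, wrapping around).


Input: 'vgoc', shift = 5
Operation: for each letter, (position + 5) mod 26
Mapping: 'v'(21+5=26, 26 mod 26=0)->'a', 'g'(6+5=11)->'l', 'o'(14+5=19)->'t', 'c'(2+5=7)->'h'
Result: alth


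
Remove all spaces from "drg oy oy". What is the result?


Input string: 'drg oy oy'
Operation: remove all spaces
Words: 'drg', 'oy', 'oy'
Join without spaces: drgoyoy


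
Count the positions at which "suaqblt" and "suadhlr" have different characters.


String 1: 'suaqblt'
String 2: 'suadhlr'
Compare each position: pos 0: 's'=='s', pos 1: 'u'=='u', pos 2: 'a'=='a', pos 3: 'q'!='d', pos 4: 'b'!='h', pos 5: 'l'=='l', pos 6: 't'!='r'
Differing positions: 3
Hamming distance: 3


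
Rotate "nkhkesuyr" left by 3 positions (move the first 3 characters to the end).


Input: 'nkhkesuyr', shift = 3
Operation: split at index 3 and swap parts
Front part s[0:3] = 'nkh'
Back part s[3:] = 'kesuyr'
Rotated = back + front = 'kesuyr' + 'nkh'
Result: kesuyrnkh


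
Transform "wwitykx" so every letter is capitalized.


Input string: 'wwitykx'
Operation: convert each letter to uppercase
Mapping: 'w'->'W', 'w'->'W', 'i'->'I', 't'->'T', 'y'->'Y', 'k'->'K', 'x'->'X'
Result: WWITYKX


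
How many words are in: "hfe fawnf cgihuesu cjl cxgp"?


Input string: 'hfe fawnf cgihuesu cjl cxgp'
Operation: split by spaces
Words found: 'hfe', 'fawnf', 'cgihuesu', 'cjl', 'cxgp'
Word count: 5


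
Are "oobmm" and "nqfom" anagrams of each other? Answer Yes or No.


String 1: 'oobmm' -> sorted: 'bmmoo'
String 2: 'nqfom' -> sorted: 'fmnoq'
Compare sorted forms: 'bmmoo' != 'fmnoq'
Anagram: No


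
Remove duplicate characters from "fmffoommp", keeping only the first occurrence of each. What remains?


Input: 'fmffoommp'
Operation: keep first occurrence of each character
Scan: s[0]='f' new -> keep; s[1]='m' new -> keep; s[2]='f' seen -> skip; s[3]='f' seen -> skip; s[4]='o' new -> keep; s[5]='o' seen -> skip; s[6]='m' seen -> skip; s[7]='m' seen -> skip; s[8]='p' new -> keep
Result: fmop


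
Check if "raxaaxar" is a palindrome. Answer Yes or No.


Input string: 'raxaaxar'
Reversed: 'raxaaxar'
Compare pairs: s[0]='r' vs s[7]='r' (match), s[1]='a' vs s[6]='a' (match), s[2]='x' vs s[5]='x' (match), s[3]='a' vs s[4]='a' (match)
Palindrome: Yes


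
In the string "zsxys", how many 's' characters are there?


Input string: 'zsxys'
Target character: 's'
Scan each position: s[1]='s', s[4]='s'
Matches found at indices: 1, 4
Total: 2


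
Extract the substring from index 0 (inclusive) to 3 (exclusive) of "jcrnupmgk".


Input string: 'jcrnupmgk'
Operation: slice [0:3]
Extract characters: s[0]='j', s[1]='c', s[2]='r'
Result: jcr


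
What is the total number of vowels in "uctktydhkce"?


Input string: 'uctktydhkce'
Operation: count vowels (a, e, i, o, u)
Scan: s[0]='u' (vowel), s[1]='c', s[2]='t', s[3]='k', s[4]='t', s[5]='y', s[6]='d', s[7]='h', s[8]='k', s[9]='c', s[10]='e' (vowel)
Vowels found: 2
Result: 2


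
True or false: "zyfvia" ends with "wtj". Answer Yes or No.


Input string: 'zyfvia'
Suffix to check: 'wtj'
Last 3 characters of input: 'via'
Match: False
Result: No


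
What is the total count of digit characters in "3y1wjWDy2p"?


Input string: '3y1wjWDy2p'
Operation: count digit characters (0-9)
Scan: '3'(digit), 'y', '1'(digit), 'w', 'j', 'W', 'D', 'y', '2'(digit), 'p'
Digits found: 3
Result: 3


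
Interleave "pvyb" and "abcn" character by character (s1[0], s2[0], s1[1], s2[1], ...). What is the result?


String 1: 'pvyb'
String 2: 'abcn'
Operation: alternate characters
Pairs: 'p'+'a', 'v'+'b', 'y'+'c', 'b'+'n'
Result: pavbycbn


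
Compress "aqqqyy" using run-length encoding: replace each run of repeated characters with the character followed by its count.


Input: 'aqqqyy'
Operation: identify consecutive runs
Runs: 'a' -> a1, 'qqq' -> q3, 'yy' -> y2
Encoded: a1q3y2


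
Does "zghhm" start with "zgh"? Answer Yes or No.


Input string: 'zghhm'
Prefix to check: 'zgh'
First 3 characters of input: 'zgh'
Match: True
Result: Yes


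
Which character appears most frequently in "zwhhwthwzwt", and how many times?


Input: 'zwhhwthwzwt'
Operation: tally each character
Counts: 'h':3, 't':2, 'w':4, 'z':2
Maximum: 'w' appears 4 times


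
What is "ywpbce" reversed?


Input string: 'ywpbce'
Operation: reverse character order
Original order: 'y' -> 'w' -> 'p' -> 'b' -> 'c' -> 'e'
Reversed order: 'e' -> 'c' -> 'b' -> 'p' -> 'w' -> 'y'
Result: ecbpwy


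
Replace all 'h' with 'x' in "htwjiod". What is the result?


Input string: 'htwjiod'
Operation: replace 'h' with 'x'
Positions of 'h': 0
After replacement: xtwjiod


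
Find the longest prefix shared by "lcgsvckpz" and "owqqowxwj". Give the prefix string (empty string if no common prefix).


String 1: 'lcgsvckpz'
String 2: 'owqqowxwj'
Compare position by position:
pos 0: 'l' vs 'o' differ -> stop
Longest common prefix: "" (length 0)


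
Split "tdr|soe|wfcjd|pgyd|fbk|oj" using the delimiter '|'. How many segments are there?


Input string: 'tdr|soe|wfcjd|pgyd|fbk|oj'
Delimiter: '|'
Split result: 'tdr', 'soe', 'wfcjd', 'pgyd', 'fbk', 'oj'
Number of parts: 6


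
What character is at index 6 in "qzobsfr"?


Input string: 'qzobsfr'
Operation: get character at index 6
Index mapping: s[0]='q', s[1]='z', s[2]='o', s[3]='b', s[4]='s', s[5]='f', s[6]='r'
Result: 'r'


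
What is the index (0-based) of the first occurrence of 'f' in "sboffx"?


Input string: 'sboffx'
Target: 'f'
Scanning left to right: s[0]='s', s[1]='b', s[2]='o', s[3]='f'
First match at index: 3


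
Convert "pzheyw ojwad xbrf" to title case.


Input string: 'pzheyw ojwad xbrf'
Operation: capitalize first letter of each word
Word transformations: 'pzheyw'->'Pzheyw', 'ojwad'->'Ojwad', 'xbrf'->'Xbrf'
Result: Pzheyw Ojwad Xbrf


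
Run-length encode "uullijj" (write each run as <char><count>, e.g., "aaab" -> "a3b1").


Input: 'uullijj'
Operation: identify consecutive runs
Runs: 'uu' -> u2, 'll' -> l2, 'i' -> i1, 'jj' -> j2
Encoded: u2l2i1j2


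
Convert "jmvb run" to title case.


Input string: 'jmvb run'
Operation: capitalize first letter of each word
Word transformations: 'jmvb'->'Jmvb', 'run'->'Run'
Result: Jmvb Run


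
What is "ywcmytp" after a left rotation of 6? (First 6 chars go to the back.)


Input: 'ywcmytp', shift = 6
Operation: split at index 6 and swap parts
Front part s[0:6] = 'ywcmyt'
Back part s[6:] = 'p'
Rotated = back + front = 'p' + 'ywcmyt'
Result: pywcmyt


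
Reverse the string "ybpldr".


Input string: 'ybpldr'
Operation: reverse character order
Original order: 'y' -> 'b' -> 'p' -> 'l' -> 'd' -> 'r'
Reversed order: 'r' -> 'd' -> 'l' -> 'p' -> 'b' -> 'y'
Result: rdlpby


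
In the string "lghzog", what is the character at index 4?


Input string: 'lghzog'
Operation: get character at index 4
Index mapping: s[0]='l', s[1]='g', s[2]='h', s[3]='z', s[4]='o'
Result: 'o'


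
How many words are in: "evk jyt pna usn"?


Input string: 'evk jyt pna usn'
Operation: split by spaces
Words found: 'evk', 'jyt', 'pna', 'usn'
Word count: 4


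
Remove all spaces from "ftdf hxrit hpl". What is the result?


Input string: 'ftdf hxrit hpl'
Operation: remove all spaces
Words: 'ftdf', 'hxrit', 'hpl'
Join without spaces: ftdfhxrithpl


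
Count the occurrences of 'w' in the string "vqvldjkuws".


Input string: 'vqvldjkuws'
Target character: 'w'
Scan each position: s[8]='w'
Matches found at indices: 8
Total: 1


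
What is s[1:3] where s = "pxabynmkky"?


Input string: 'pxabynmkky'
Operation: slice [1:3]
Extract characters: s[1]='x', s[2]='a'
Result: xa


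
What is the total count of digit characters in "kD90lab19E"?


Input string: 'kD90lab19E'
Operation: count digit characters (0-9)
Scan: 'k', 'D', '9'(digit), '0'(digit), 'l', 'a', 'b', '1'(digit), '9'(digit), 'E'
Digits found: 4
Result: 4


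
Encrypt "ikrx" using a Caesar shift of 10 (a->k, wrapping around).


Input: 'ikrx', shift = 10
Operation: for each letter, (position + 10) mod 26
Mapping: 'i'(8+10=18)->'s', 'k'(10+10=20)->'u', 'r'(17+10=27, 27 mod 26=1)->'b', 'x'(23+10=33, 33 mod 26=7)->'h'
Result: subh


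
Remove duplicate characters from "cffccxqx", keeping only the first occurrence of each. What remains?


Input: 'cffccxqx'
Operation: keep first occurrence of each character
Scan: s[0]='c' new -> keep; s[1]='f' new -> keep; s[2]='f' seen -> skip; s[3]='c' seen -> skip; s[4]='c' seen -> skip; s[5]='x' new -> keep; s[6]='q' new -> keep; s[7]='x' seen -> skip
Result: cfxq


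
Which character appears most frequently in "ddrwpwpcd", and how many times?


Input: 'ddrwpwpcd'
Operation: tally each character
Counts: 'c':1, 'd':3, 'p':2, 'r':1, 'w':2
Maximum: 'd' appears 3 times


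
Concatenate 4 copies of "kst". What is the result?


Input string: 'kst'
Operation: repeat 4 times
Concatenation: 'kst' + 'kst' + 'kst' + 'kst'
Result: kstkstkstkst


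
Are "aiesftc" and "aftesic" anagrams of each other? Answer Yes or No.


String 1: 'aiesftc' -> sorted: 'acefist'
String 2: 'aftesic' -> sorted: 'acefist'
Compare sorted forms: 'acefist' == 'acefist'
Anagram: Yes


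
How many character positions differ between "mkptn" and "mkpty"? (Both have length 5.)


String 1: 'mkptn'
String 2: 'mkpty'
Compare each position: pos 0: 'm'=='m', pos 1: 'k'=='k', pos 2: 'p'=='p', pos 3: 't'=='t', pos 4: 'n'!='y'
Differing positions: 1
Hamming distance: 1


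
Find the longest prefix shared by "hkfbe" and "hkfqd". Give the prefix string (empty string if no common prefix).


String 1: 'hkfbe'
String 2: 'hkfqd'
Compare position by position:
pos 0: 'h' vs 'h' match
pos 1: 'k' vs 'k' match
pos 2: 'f' vs 'f' match
pos 3: 'b' vs 'q' differ -> stop
Longest common prefix: "hkf" (length 3)


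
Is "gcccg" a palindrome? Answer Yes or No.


Input string: 'gcccg'
Reversed: 'gcccg'
Compare pairs: s[0]='g' vs s[4]='g' (match), s[1]='c' vs s[3]='c' (match)
Palindrome: Yes


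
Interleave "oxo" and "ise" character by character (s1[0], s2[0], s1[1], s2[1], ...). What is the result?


String 1: 'oxo'
String 2: 'ise'
Operation: alternate characters
Pairs: 'o'+'i', 'x'+'s', 'o'+'e'
Result: oixsoe


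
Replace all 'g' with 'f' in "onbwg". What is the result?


Input string: 'onbwg'
Operation: replace 'g' with 'f'
Positions of 'g': 4
After replacement: onbwf


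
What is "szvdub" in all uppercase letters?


Input string: 'szvdub'
Operation: convert each letter to uppercase
Mapping: 's'->'S', 'z'->'Z', 'v'->'V', 'd'->'D', 'u'->'U', 'b'->'B'
Result: SZVDUB


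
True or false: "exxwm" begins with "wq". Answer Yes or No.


Input string: 'exxwm'
Prefix to check: 'wq'
First 2 characters of input: 'ex'
Match: False
Result: No


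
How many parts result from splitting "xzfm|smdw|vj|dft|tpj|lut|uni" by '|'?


Input string: 'xzfm|smdw|vj|dft|tpj|lut|uni'
Delimiter: '|'
Split result: 'xzfm', 'smdw', 'vj', 'dft', 'tpj', 'lut', 'uni'
Number of parts: 7


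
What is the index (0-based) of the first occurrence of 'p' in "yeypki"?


Input string: 'yeypki'
Target: 'p'
Scanning left to right: s[0]='y', s[1]='e', s[2]='y', s[3]='p'
First match at index: 3


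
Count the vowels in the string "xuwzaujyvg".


Input string: 'xuwzaujyvg'
Operation: count vowels (a, e, i, o, u)
Scan: s[0]='x', s[1]='u' (vowel), s[2]='w', s[3]='z', s[4]='a' (vowel), s[5]='u' (vowel), s[6]='j', s[7]='y', s[8]='v', s[9]='g'
Vowels found: 3
Result: 3


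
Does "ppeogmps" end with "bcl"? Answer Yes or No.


Input string: 'ppeogmps'
Suffix to check: 'bcl'
Last 3 characters of input: 'mps'
Match: False
Result: No


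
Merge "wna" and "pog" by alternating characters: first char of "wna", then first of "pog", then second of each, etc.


String 1: 'wna'
String 2: 'pog'
Operation: alternate characters
Pairs: 'w'+'p', 'n'+'o', 'a'+'g'
Result: wpnoag


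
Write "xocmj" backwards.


Input string: 'xocmj'
Operation: reverse character order
Original order: 'x' -> 'o' -> 'c' -> 'm' -> 'j'
Reversed order: 'j' -> 'm' -> 'c' -> 'o' -> 'x'
Result: jmcox


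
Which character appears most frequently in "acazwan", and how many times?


Input: 'acazwan'
Operation: tally each character
Counts: 'a':3, 'c':1, 'n':1, 'w':1, 'z':1
Maximum: 'a' appears 3 times


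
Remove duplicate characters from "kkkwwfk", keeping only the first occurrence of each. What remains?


Input: 'kkkwwfk'
Operation: keep first occurrence of each character
Scan: s[0]='k' new -> keep; s[1]='k' seen -> skip; s[2]='k' seen -> skip; s[3]='w' new -> keep; s[4]='w' seen -> skip; s[5]='f' new -> keep; s[6]='k' seen -> skip
Result: kwf


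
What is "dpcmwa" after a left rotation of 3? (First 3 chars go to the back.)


Input: 'dpcmwa', shift = 3
Operation: split at index 3 and swap parts
Front part s[0:3] = 'dpc'
Back part s[3:] = 'mwa'
Rotated = back + front = 'mwa' + 'dpc'
Result: mwadpc


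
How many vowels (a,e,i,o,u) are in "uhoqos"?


Input string: 'uhoqos'
Operation: count vowels (a, e, i, o, u)
Scan: s[0]='u' (vowel), s[1]='h', s[2]='o' (vowel), s[3]='q', s[4]='o' (vowel), s[5]='s'
Vowels found: 3
Result: 3


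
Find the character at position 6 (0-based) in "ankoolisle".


Input string: 'ankoolisle'
Operation: get character at index 6
Index mapping: s[0]='a', s[1]='n', s[2]='k', s[3]='o', s[4]='o', s[5]='l', s[6]='i'
Result: 'i'


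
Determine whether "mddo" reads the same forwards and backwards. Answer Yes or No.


Input string: 'mddo'
Reversed: 'oddm'
Compare pairs: s[0]='m' vs s[3]='o' (mismatch), s[1]='d' vs s[2]='d' (match)
Palindrome: No


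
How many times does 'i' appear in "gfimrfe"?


Input string: 'gfimrfe'
Target character: 'i'
Scan each position: s[2]='i'
Matches found at indices: 2
Total: 1


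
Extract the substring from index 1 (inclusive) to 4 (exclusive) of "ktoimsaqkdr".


Input string: 'ktoimsaqkdr'
Operation: slice [1:4]
Extract characters: s[1]='t', s[2]='o', s[3]='i'
Result: toi


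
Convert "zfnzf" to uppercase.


Input string: 'zfnzf'
Operation: convert each letter to uppercase
Mapping: 'z'->'Z', 'f'->'F', 'n'->'N', 'z'->'Z', 'f'->'F'
Result: ZFNZF


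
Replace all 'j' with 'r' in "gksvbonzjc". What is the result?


Input string: 'gksvbonzjc'
Operation: replace 'j' with 'r'
Positions of 'j': 8
After replacement: gksvbonzrc


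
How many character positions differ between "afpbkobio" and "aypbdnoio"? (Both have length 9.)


String 1: 'afpbkobio'
String 2: 'aypbdnoio'
Compare each position: pos 0: 'a'=='a', pos 1: 'f'!='y', pos 2: 'p'=='p', pos 3: 'b'=='b', pos 4: 'k'!='d', pos 5: 'o'!='n', pos 6: 'b'!='o', pos 7: 'i'=='i', pos 8: 'o'=='o'
Differing positions: 4
Hamming distance: 4


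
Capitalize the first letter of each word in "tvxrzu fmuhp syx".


Input string: 'tvxrzu fmuhp syx'
Operation: capitalize first letter of each word
Word transformations: 'tvxrzu'->'Tvxrzu', 'fmuhp'->'Fmuhp', 'syx'->'Syx'
Result: Tvxrzu Fmuhp Syx


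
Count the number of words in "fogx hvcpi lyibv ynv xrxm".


Input string: 'fogx hvcpi lyibv ynv xrxm'
Operation: split by spaces
Words found: 'fogx', 'hvcpi', 'lyibv', 'ynv', 'xrxm'
Word count: 5


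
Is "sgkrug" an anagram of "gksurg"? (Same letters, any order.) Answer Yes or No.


String 1: 'gksurg' -> sorted: 'ggkrsu'
String 2: 'sgkrug' -> sorted: 'ggkrsu'
Compare sorted forms: 'ggkrsu' == 'ggkrsu'
Anagram: Yes


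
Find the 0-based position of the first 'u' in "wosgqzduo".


Input string: 'wosgqzduo'
Target: 'u'
Scanning left to right: s[0]='w', s[1]='o', s[2]='s', s[3]='g', s[4]='q', s[5]='z', s[6]='d', s[7]='u'
First match at index: 7


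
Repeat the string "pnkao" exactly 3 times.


Input string: 'pnkao'
Operation: repeat 3 times
Concatenation: 'pnkao' + 'pnkao' + 'pnkao'
Result: pnkaopnkaopnkao


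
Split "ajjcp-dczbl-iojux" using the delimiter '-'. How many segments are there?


Input string: 'ajjcp-dczbl-iojux'
Delimiter: '-'
Split result: 'ajjcp', 'dczbl', 'iojux'
Number of parts: 3


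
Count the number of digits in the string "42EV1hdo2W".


Input string: '42EV1hdo2W'
Operation: count digit characters (0-9)
Scan: '4'(digit), '2'(digit), 'E', 'V', '1'(digit), 'h', 'd', 'o', '2'(digit), 'W'
Digits found: 4
Result: 4


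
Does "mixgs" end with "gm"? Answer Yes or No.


Input string: 'mixgs'
Suffix to check: 'gm'
Last 2 characters of input: 'gs'
Match: False
Result: No


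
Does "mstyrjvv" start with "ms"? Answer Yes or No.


Input string: 'mstyrjvv'
Prefix to check: 'ms'
First 2 characters of input: 'ms'
Match: True
Result: Yes


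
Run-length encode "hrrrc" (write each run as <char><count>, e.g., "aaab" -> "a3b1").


Input: 'hrrrc'
Operation: identify consecutive runs
Runs: 'h' -> h1, 'rrr' -> r3, 'c' -> c1
Encoded: h1r3c1


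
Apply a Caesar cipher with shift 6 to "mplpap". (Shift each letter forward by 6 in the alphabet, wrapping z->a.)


Input: 'mplpap', shift = 6
Operation: for each letter, (position + 6) mod 26
Mapping: 'm'(12+6=18)->'s', 'p'(15+6=21)->'v', 'l'(11+6=17)->'r', 'p'(15+6=21)->'v', 'a'(0+6=6)->'g', 'p'(15+6=21)->'v'
Result: svrvgv


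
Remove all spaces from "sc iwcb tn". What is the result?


Input string: 'sc iwcb tn'
Operation: remove all spaces
Words: 'sc', 'iwcb', 'tn'
Join without spaces: sciwcbtn


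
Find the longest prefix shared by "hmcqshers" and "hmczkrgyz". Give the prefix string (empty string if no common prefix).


String 1: 'hmcqshers'
String 2: 'hmczkrgyz'
Compare position by position:
pos 0: 'h' vs 'h' match
pos 1: 'm' vs 'm' match
pos 2: 'c' vs 'c' match
pos 3: 'q' vs 'z' differ -> stop
Longest common prefix: "hmc" (length 3)


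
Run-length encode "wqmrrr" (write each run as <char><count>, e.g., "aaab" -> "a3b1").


Input: 'wqmrrr'
Operation: identify consecutive runs
Runs: 'w' -> w1, 'q' -> q1, 'm' -> m1, 'rrr' -> r3
Encoded: w1q1m1r3


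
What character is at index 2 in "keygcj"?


Input string: 'keygcj'
Operation: get character at index 2
Index mapping: s[0]='k', s[1]='e', s[2]='y'
Result: 'y'


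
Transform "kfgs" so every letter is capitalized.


Input string: 'kfgs'
Operation: convert each letter to uppercase
Mapping: 'k'->'K', 'f'->'F', 'g'->'G', 's'->'S'
Result: KFGS


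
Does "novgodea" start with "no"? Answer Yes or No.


Input string: 'novgodea'
Prefix to check: 'no'
First 2 characters of input: 'no'
Match: True
Result: Yes


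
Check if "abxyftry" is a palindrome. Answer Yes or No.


Input string: 'abxyftry'
Reversed: 'yrtfyxba'
Compare pairs: s[0]='a' vs s[7]='y' (mismatch), s[1]='b' vs s[6]='r' (mismatch), s[2]='x' vs s[5]='t' (mismatch), s[3]='y' vs s[4]='f' (mismatch)
Palindrome: No


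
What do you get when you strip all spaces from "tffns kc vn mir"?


Input string: 'tffns kc vn mir'
Operation: remove all spaces
Words: 'tffns', 'kc', 'vn', 'mir'
Join without spaces: tffnskcvnmir


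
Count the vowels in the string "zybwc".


Input string: 'zybwc'
Operation: count vowels (a, e, i, o, u)
Scan: s[0]='z', s[1]='y', s[2]='b', s[3]='w', s[4]='c'
Vowels found: 0
Result: 0


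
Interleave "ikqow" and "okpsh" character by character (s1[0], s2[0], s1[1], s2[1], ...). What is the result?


String 1: 'ikqow'
String 2: 'okpsh'
Operation: alternate characters
Pairs: 'i'+'o', 'k'+'k', 'q'+'p', 'o'+'s', 'w'+'h'
Result: iokkqposwh


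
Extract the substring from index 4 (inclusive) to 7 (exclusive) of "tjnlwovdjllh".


Input string: 'tjnlwovdjllh'
Operation: slice [4:7]
Extract characters: s[4]='w', s[5]='o', s[6]='v'
Result: wov


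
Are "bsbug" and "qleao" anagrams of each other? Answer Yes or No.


String 1: 'bsbug' -> sorted: 'bbgsu'
String 2: 'qleao' -> sorted: 'aeloq'
Compare sorted forms: 'bbgsu' != 'aeloq'
Anagram: No


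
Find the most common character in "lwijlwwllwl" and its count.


Input: 'lwijlwwllwl'
Operation: tally each character
Counts: 'i':1, 'j':1, 'l':5, 'w':4
Maximum: 'l' appears 5 times


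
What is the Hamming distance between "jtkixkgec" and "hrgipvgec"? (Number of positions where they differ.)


String 1: 'jtkixkgec'
String 2: 'hrgipvgec'
Compare each position: pos 0: 'j'!='h', pos 1: 't'!='r', pos 2: 'k'!='g', pos 3: 'i'=='i', pos 4: 'x'!='p', pos 5: 'k'!='v', pos 6: 'g'=='g', pos 7: 'e'=='e', pos 8: 'c'=='c'
Differing positions: 5
Hamming distance: 5


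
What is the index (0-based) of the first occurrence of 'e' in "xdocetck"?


Input string: 'xdocetck'
Target: 'e'
Scanning left to right: s[0]='x', s[1]='d', s[2]='o', s[3]='c', s[4]='e'
First match at index: 4


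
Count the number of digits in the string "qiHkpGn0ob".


Input string: 'qiHkpGn0ob'
Operation: count digit characters (0-9)
Scan: 'q', 'i', 'H', 'k', 'p', 'G', 'n', '0'(digit), 'o', 'b'
Digits found: 1
Result: 1


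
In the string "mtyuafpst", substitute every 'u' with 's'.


Input string: 'mtyuafpst'
Operation: replace 'u' with 's'
Positions of 'u': 3
After replacement: mtysafpst


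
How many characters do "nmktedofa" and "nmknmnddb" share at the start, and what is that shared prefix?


String 1: 'nmktedofa'
String 2: 'nmknmnddb'
Compare position by position:
pos 0: 'n' vs 'n' match
pos 1: 'm' vs 'm' match
pos 2: 'k' vs 'k' match
pos 3: 't' vs 'n' differ -> stop
Longest common prefix: "nmk" (length 3)
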